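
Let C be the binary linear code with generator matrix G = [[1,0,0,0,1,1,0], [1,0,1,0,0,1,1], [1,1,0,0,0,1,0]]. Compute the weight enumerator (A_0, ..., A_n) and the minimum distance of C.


Weight distribution: A_0 = 1, A_2 = 1, A_3 = 4, A_4 = 1, A_6 = 1. Minimum distance d = 2.

Enumerate all 2^3 = 8 messages m ∈ F_2^3.
For each, compute codeword c = mG in F_2^7, then tally its weight.
  m = 000 → c = 0000000, weight = 0.
  m = 100 → c = 1000110, weight = 3.
  m = 010 → c = 1010011, weight = 4.
  m = 110 → c = 0010101, weight = 3.
  m = 001 → c = 1100010, weight = 3.
  m = 101 → c = 0100100, weight = 2.
  m = 011 → c = 0110001, weight = 3.
  m = 111 → c = 1110111, weight = 6.
Tally weights:
  weight 0: 1 codewords.
  weight 2: 1 codewords.
  weight 3: 4 codewords.
  weight 4: 1 codewords.
  weight 6: 1 codewords.
Minimum distance d = smallest w > 0 with A_w > 0 = 2.
Sanity: Σ A_w = 8 = 2^3 = 8 ✓.


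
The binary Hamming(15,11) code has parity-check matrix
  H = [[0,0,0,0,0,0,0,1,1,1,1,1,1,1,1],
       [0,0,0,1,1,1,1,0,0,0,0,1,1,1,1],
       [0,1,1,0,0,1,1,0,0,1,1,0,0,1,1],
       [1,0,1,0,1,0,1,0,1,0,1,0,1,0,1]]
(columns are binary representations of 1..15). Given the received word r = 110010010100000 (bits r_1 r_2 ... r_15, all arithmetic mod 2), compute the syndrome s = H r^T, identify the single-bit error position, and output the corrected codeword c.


s = (0, 1, 0, 0)^T, error position = 4, corrected codeword c = 110110010100000

Compute s = H r^T mod 2 one row at a time:
  s_1 = 1 + 0 + 1 + 0 + 0 + 0 + 0 + 0 = 2 ≡ 0 (mod 2).
  s_2 = 0 + 1 + 0 + 0 + 0 + 0 + 0 + 0 = 1 ≡ 1 (mod 2).
  s_3 = 1 + 0 + 0 + 0 + 1 + 0 + 0 + 0 = 2 ≡ 0 (mod 2).
  s_4 = 1 + 0 + 1 + 0 + 0 + 0 + 0 + 0 = 2 ≡ 0 (mod 2).
s = (0, 1, 0, 0)^T — this equals column 4 of H (binary 0100), so error is at position 4.
Correct: flip bit 4 of r = 110010010100000 to get c = 110110010100000.


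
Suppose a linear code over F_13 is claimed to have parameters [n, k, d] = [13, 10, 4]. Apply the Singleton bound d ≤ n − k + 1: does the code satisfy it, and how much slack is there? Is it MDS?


Singleton RHS = n − k + 1 = 4, slack = 0, bound satisfied, MDS.

Singleton bound: d ≤ n − k + 1.
Here n = 13, k = 10, so n − k + 1 = 4.
Given d = 4, check d ≤ 4: YES.
Slack = (n − k + 1) − d = 0.
The code is MDS (slack = 0).
Description: the claimed parameters are [13, 10, 4]_13; such a code would be MDS (meets Singleton bound).


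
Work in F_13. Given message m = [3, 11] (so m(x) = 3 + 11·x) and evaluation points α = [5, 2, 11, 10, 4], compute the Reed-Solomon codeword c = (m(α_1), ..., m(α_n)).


c = [6, 12, 7, 9, 8]

Message polynomial: m(x) = 3 + 11·x (mod 13).
For each evaluation point α_i, compute m(α_i) mod 13:
  α_1 = 5: Horner steps 11 → 6, so m(5) = 6.
  α_2 = 2: Horner steps 11 → 12, so m(2) = 12.
  α_3 = 11: Horner steps 11 → 7, so m(11) = 7.
  α_4 = 10: Horner steps 11 → 9, so m(10) = 9.
  α_5 = 4: Horner steps 11 → 8, so m(4) = 8.
Codeword c = [6, 12, 7, 9, 8] ∈ F_13^5.


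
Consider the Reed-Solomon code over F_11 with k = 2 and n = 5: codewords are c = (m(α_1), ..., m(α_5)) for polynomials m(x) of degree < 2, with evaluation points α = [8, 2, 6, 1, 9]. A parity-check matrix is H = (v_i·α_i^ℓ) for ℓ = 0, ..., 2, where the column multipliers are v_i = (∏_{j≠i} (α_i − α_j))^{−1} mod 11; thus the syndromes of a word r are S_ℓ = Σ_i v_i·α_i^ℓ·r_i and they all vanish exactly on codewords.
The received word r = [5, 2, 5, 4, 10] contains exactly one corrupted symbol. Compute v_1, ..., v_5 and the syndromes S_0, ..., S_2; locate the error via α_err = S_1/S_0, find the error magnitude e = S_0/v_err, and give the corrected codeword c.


S = (1, 8, 9), error at position 1, error magnitude e = 4, c = [1, 2, 5, 4, 10].

Step 1: column multipliers v_i = (∏_{j≠i}(α_i − α_j))^{−1} mod 11.
  i = 1 (α = 8): (8−2)(8−6)(8−1)(8−9) = 6·2·7·(−1) = −84 ≡ 4, so v_1 = 4^{−1} = 3 (mod 11).
  i = 2 (α = 2): (2−8)(2−6)(2−1)(2−9) = (−6)·(−4)·1·(−7) = −168 ≡ 8, so v_2 = 8^{−1} = 7 (mod 11).
  i = 3 (α = 6): (6−8)(6−2)(6−1)(6−9) = (−2)·4·5·(−3) = 120 ≡ 10, so v_3 = 10^{−1} = 10 (mod 11).
  i = 4 (α = 1): (1−8)(1−2)(1−6)(1−9) = (−7)·(−1)·(−5)·(−8) = 280 ≡ 5, so v_4 = 5^{−1} = 9 (mod 11).
  i = 5 (α = 9): (9−8)(9−2)(9−6)(9−1) = 1·7·3·8 = 168 ≡ 3, so v_5 = 3^{−1} = 4 (mod 11).
  v = [3, 7, 10, 9, 4].
Step 2: syndromes of r = [5, 2, 5, 4, 10] (all sums mod 11).
  S_0 = Σ v_i r_i = 3·5 + 7·2 + 10·5 + 9·4 + 4·10 = 155 ≡ 1.
  S_1 = Σ v_i α_i r_i = 3·8·5 + 7·2·2 + 10·6·5 + 9·1·4 + 4·9·10 = 844 ≡ 8.
  α_i^2 mod 11 = [9, 4, 3, 1, 4].
  S_2 = Σ v_i α_i^2 r_i = 3·9·5 + 7·4·2 + 10·3·5 + 9·1·4 + 4·4·10 = 537 ≡ 9.
  S = (1, 8, 9) ≠ 0, so r is not a codeword (an error is present).
Step 3: locate the error. For a single error e at position i, S_ℓ = v_i·e·α_i^ℓ, so α_err = S_1/S_0.
  S_0^{−1} = 1^{−1} = 1 (mod 11), so α_err = 8·1 = 8 ≡ 8 = α_1. Error position i = 1.
  Consistency check: S_2/S_1 = 9·7 = 63 ≡ 8 = α_err ✓ (single-error assumption holds).
Step 4: error magnitude e = S_0/v_1 = S_0·∏_{j≠1}(α_1 − α_j) = 1·4 = 4 ≡ 4 (mod 11).
Step 5: correct position 1: c_1 = r_1 − e = 5 − 4 ≡ 1 (mod 11). Hence c = [1, 2, 5, 4, 10].
  Check: interpolating c through the α_i gives m(x) = 6 + 9·x (degree < 2) with m(α_i) = c_i for every i, so c is indeed a codeword.


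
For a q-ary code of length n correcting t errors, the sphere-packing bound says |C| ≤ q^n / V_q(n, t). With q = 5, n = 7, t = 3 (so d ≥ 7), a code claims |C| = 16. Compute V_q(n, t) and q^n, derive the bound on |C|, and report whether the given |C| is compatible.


V_q(n, t) = 2605, q^n = 78125, Hamming bound = 29, |C| = 16 ≤ bound (satisfied).

Step 1: Compute V_q(n, t) = Σ_{j=0}^3 C(n, j) (q−1)^j.
  j = 0: C(7,0)·(4)^0 = 1·1 = 1.
  j = 1: C(7,1)·(4)^1 = 7·4 = 28.
  j = 2: C(7,2)·(4)^2 = 21·16 = 336.
  j = 3: C(7,3)·(4)^3 = 35·64 = 2240.
  V_q(n, t) = 1 + 28 + 336 + 2240 = 2605.
Step 2: q^n = 5^7 = 78125.
Step 3: Hamming bound ⌊q^n / V_q(n,t)⌋ = ⌊78125/2605⌋ = 29.
Step 4: Compare |C| = 16 to 29: satisfied.
The claimed |C| lies below the Hamming bound.


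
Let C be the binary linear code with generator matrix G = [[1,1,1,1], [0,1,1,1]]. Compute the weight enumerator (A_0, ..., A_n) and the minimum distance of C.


Weight distribution: A_0 = 1, A_1 = 1, A_3 = 1, A_4 = 1. Minimum distance d = 1.

Enumerate all 2^2 = 4 messages m ∈ F_2^2.
For each, compute codeword c = mG in F_2^4, then tally its weight.
  m = 00 → c = 0000, weight = 0.
  m = 10 → c = 1111, weight = 4.
  m = 01 → c = 0111, weight = 3.
  m = 11 → c = 1000, weight = 1.
Tally weights:
  weight 0: 1 codewords.
  weight 1: 1 codewords.
  weight 3: 1 codewords.
  weight 4: 1 codewords.
Minimum distance d = smallest w > 0 with A_w > 0 = 1.
Sanity: Σ A_w = 4 = 2^2 = 4 ✓.


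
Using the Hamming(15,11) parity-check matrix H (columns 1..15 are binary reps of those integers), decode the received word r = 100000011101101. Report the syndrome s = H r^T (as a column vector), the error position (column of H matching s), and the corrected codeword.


s = (0, 1, 0, 0)^T, error position = 4, corrected codeword c = 100100011101101

Compute s = H r^T mod 2 one row at a time:
  s_1 = 1 + 1 + 1 + 0 + 1 + 1 + 0 + 1 = 6 ≡ 0 (mod 2).
  s_2 = 0 + 0 + 0 + 0 + 1 + 1 + 0 + 1 = 3 ≡ 1 (mod 2).
  s_3 = 0 + 0 + 0 + 0 + 1 + 0 + 0 + 1 = 2 ≡ 0 (mod 2).
  s_4 = 1 + 0 + 0 + 0 + 1 + 0 + 1 + 1 = 4 ≡ 0 (mod 2).
s = (0, 1, 0, 0)^T — this equals column 4 of H (binary 0100), so error is at position 4.
Correct: flip bit 4 of r = 100000011101101 to get c = 100100011101101.


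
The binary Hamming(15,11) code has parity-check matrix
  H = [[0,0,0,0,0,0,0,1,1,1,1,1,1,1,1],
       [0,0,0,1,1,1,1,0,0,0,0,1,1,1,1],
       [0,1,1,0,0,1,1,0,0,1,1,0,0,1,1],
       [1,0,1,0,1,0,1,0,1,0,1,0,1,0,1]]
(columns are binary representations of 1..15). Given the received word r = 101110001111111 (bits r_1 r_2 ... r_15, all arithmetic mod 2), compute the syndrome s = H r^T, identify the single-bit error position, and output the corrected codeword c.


s = (1, 0, 1, 1)^T, error position = 11, corrected codeword c = 101110001101111

Compute s = H r^T mod 2 one row at a time:
  s_1 = 0 + 1 + 1 + 1 + 1 + 1 + 1 + 1 = 7 ≡ 1 (mod 2).
  s_2 = 1 + 1 + 0 + 0 + 1 + 1 + 1 + 1 = 6 ≡ 0 (mod 2).
  s_3 = 0 + 1 + 0 + 0 + 1 + 1 + 1 + 1 = 5 ≡ 1 (mod 2).
  s_4 = 1 + 1 + 1 + 0 + 1 + 1 + 1 + 1 = 7 ≡ 1 (mod 2).
s = (1, 0, 1, 1)^T — this equals column 11 of H (binary 1011), so error is at position 11.
Correct: flip bit 11 of r = 101110001111111 to get c = 101110001101111.


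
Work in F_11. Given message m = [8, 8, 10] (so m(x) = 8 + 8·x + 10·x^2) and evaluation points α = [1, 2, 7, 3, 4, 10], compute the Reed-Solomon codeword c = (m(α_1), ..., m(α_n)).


c = [4, 9, 4, 1, 2, 10]

Message polynomial: m(x) = 8 + 8·x + 10·x^2 (mod 11).
For each evaluation point α_i, compute m(α_i) mod 11:
  α_1 = 1: Horner steps 10 → 7 → 4, so m(1) = 4.
  α_2 = 2: Horner steps 10 → 6 → 9, so m(2) = 9.
  α_3 = 7: Horner steps 10 → 1 → 4, so m(7) = 4.
  α_4 = 3: Horner steps 10 → 5 → 1, so m(3) = 1.
  α_5 = 4: Horner steps 10 → 4 → 2, so m(4) = 2.
  α_6 = 10: Horner steps 10 → 9 → 10, so m(10) = 10.
Codeword c = [4, 9, 4, 1, 2, 10] ∈ F_11^6.


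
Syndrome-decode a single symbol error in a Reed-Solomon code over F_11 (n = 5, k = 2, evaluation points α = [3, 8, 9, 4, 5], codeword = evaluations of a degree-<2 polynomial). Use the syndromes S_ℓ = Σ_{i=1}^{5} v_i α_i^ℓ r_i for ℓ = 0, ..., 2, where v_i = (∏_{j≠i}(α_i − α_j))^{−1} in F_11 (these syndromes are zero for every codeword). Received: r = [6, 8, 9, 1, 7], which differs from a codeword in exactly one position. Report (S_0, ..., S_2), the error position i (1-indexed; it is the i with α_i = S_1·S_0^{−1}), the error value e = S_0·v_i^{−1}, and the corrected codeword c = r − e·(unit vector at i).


S = (10, 3, 2), error at position 2, error magnitude e = 5, c = [6, 3, 9, 1, 7].

Step 1: column multipliers v_i = (∏_{j≠i}(α_i − α_j))^{−1} mod 11.
  i = 1 (α = 3): (3−8)(3−9)(3−4)(3−5) = (−5)·(−6)·(−1)·(−2) = 60 ≡ 5, so v_1 = 5^{−1} = 9 (mod 11).
  i = 2 (α = 8): (8−3)(8−9)(8−4)(8−5) = 5·(−1)·4·3 = −60 ≡ 6, so v_2 = 6^{−1} = 2 (mod 11).
  i = 3 (α = 9): (9−3)(9−8)(9−4)(9−5) = 6·1·5·4 = 120 ≡ 10, so v_3 = 10^{−1} = 10 (mod 11).
  i = 4 (α = 4): (4−3)(4−8)(4−9)(4−5) = 1·(−4)·(−5)·(−1) = −20 ≡ 2, so v_4 = 2^{−1} = 6 (mod 11).
  i = 5 (α = 5): (5−3)(5−8)(5−9)(5−4) = 2·(−3)·(−4)·1 = 24 ≡ 2, so v_5 = 2^{−1} = 6 (mod 11).
  v = [9, 2, 10, 6, 6].
Step 2: syndromes of r = [6, 8, 9, 1, 7] (all sums mod 11).
  S_0 = Σ v_i r_i = 9·6 + 2·8 + 10·9 + 6·1 + 6·7 = 208 ≡ 10.
  S_1 = Σ v_i α_i r_i = 9·3·6 + 2·8·8 + 10·9·9 + 6·4·1 + 6·5·7 = 1334 ≡ 3.
  α_i^2 mod 11 = [9, 9, 4, 5, 3].
  S_2 = Σ v_i α_i^2 r_i = 9·9·6 + 2·9·8 + 10·4·9 + 6·5·1 + 6·3·7 = 1146 ≡ 2.
  S = (10, 3, 2) ≠ 0, so r is not a codeword (an error is present).
Step 3: locate the error. For a single error e at position i, S_ℓ = v_i·e·α_i^ℓ, so α_err = S_1/S_0.
  S_0^{−1} = 10^{−1} = 10 (mod 11), so α_err = 3·10 = 30 ≡ 8 = α_2. Error position i = 2.
  Consistency check: S_2/S_1 = 2·4 = 8 ≡ 8 = α_err ✓ (single-error assumption holds).
Step 4: error magnitude e = S_0/v_2 = S_0·∏_{j≠2}(α_2 − α_j) = 10·6 = 60 ≡ 5 (mod 11).
Step 5: correct position 2: c_2 = r_2 − e = 8 − 5 ≡ 3 (mod 11). Hence c = [6, 3, 9, 1, 7].
  Check: interpolating c through the α_i gives m(x) = 10 + 6·x (degree < 2) with m(α_i) = c_i for every i, so c is indeed a codeword.


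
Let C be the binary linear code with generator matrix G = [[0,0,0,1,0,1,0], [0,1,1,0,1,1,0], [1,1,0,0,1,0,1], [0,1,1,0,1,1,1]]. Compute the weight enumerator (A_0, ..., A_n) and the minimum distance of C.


Weight distribution: A_0 = 1, A_1 = 1, A_2 = 1, A_3 = 4, A_4 = 5, A_5 = 3, A_6 = 1. Minimum distance d = 1.

Enumerate all 2^4 = 16 messages m ∈ F_2^4.
For each, compute codeword c = mG in F_2^7, then tally its weight.
  m = 0000 → c = 0000000, weight = 0.
  m = 1000 → c = 0001010, weight = 2.
  m = 0100 → c = 0110110, weight = 4.
  m = 1100 → c = 0111100, weight = 4.
  m = 0010 → c = 1100101, weight = 4.
  m = 1010 → c = 1101111, weight = 6.
  m = 0110 → c = 1010011, weight = 4.
  m = 1110 → c = 1011001, weight = 4.
  m = 0001 → c = 0110111, weight = 5.
  m = 1001 → c = 0111101, weight = 5.
  m = 0101 → c = 0000001, weight = 1.
  m = 1101 → c = 0001011, weight = 3.
  m = 0011 → c = 1010010, weight = 3.
  m = 1011 → c = 1011000, weight = 3.
  m = 0111 → c = 1100100, weight = 3.
  m = 1111 → c = 1101110, weight = 5.
Tally weights:
  weight 0: 1 codewords.
  weight 1: 1 codewords.
  weight 2: 1 codewords.
  weight 3: 4 codewords.
  weight 4: 5 codewords.
  weight 5: 3 codewords.
  weight 6: 1 codewords.
Minimum distance d = smallest w > 0 with A_w > 0 = 1.
Sanity: Σ A_w = 16 = 2^4 = 16 ✓.


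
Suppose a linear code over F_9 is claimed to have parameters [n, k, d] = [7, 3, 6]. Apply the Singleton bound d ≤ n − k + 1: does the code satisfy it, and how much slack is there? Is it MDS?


Singleton RHS = n − k + 1 = 5, slack = -1, bound violated (no such code; not MDS).

Singleton bound: d ≤ n − k + 1.
Here n = 7, k = 3, so n − k + 1 = 5.
Given d = 6, check d ≤ 5: NO.
Slack = (n − k + 1) − d = -1.
The slack is negative: d = 6 exceeds n − k + 1 = 5 by 1, so the Singleton bound is violated and no linear [7, 3, 6]_9 code can exist. In particular it is not MDS (MDS requires d = n − k + 1 exactly).
Description: the claimed parameters are [7, 3, 6]_9; such a code would be impossible (violates the Singleton bound).


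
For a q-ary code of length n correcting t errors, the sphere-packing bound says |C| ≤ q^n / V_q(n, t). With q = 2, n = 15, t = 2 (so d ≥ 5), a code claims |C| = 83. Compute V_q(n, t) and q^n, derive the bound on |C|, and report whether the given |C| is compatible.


V_q(n, t) = 121, q^n = 32768, Hamming bound = 270, |C| = 83 ≤ bound (satisfied).

Step 1: Compute V_q(n, t) = Σ_{j=0}^2 C(n, j) (q−1)^j.
  j = 0: C(15,0)·(1)^0 = 1·1 = 1.
  j = 1: C(15,1)·(1)^1 = 15·1 = 15.
  j = 2: C(15,2)·(1)^2 = 105·1 = 105.
  V_q(n, t) = 1 + 15 + 105 = 121.
Step 2: q^n = 2^15 = 32768.
Step 3: Hamming bound ⌊q^n / V_q(n,t)⌋ = ⌊32768/121⌋ = 270.
Step 4: Compare |C| = 83 to 270: satisfied.
The claimed |C| lies below the Hamming bound.


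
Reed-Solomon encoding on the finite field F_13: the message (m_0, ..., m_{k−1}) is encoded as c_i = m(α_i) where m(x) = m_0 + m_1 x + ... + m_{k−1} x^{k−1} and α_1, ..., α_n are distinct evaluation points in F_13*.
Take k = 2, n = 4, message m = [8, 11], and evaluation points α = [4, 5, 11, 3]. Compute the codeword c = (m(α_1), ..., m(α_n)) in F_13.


c = [0, 11, 12, 2]

Message polynomial: m(x) = 8 + 11·x (mod 13).
For each evaluation point α_i, compute m(α_i) mod 13:
  α_1 = 4: Horner steps 11 → 0, so m(4) = 0.
  α_2 = 5: Horner steps 11 → 11, so m(5) = 11.
  α_3 = 11: Horner steps 11 → 12, so m(11) = 12.
  α_4 = 3: Horner steps 11 → 2, so m(3) = 2.
Codeword c = [0, 11, 12, 2] ∈ F_13^4.


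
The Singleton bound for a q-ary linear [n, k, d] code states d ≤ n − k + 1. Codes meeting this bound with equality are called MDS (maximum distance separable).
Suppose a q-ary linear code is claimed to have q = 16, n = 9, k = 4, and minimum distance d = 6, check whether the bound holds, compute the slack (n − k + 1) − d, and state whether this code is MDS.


Singleton RHS = n − k + 1 = 6, slack = 0, bound satisfied, MDS.

Singleton bound: d ≤ n − k + 1.
Here n = 9, k = 4, so n − k + 1 = 6.
Given d = 6, check d ≤ 6: YES.
Slack = (n − k + 1) − d = 0.
The code is MDS (slack = 0).
Description: the claimed parameters are [9, 4, 6]_16; such a code would be MDS (meets Singleton bound).


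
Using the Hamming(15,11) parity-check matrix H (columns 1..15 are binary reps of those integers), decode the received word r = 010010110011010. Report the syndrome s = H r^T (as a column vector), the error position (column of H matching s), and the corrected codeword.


s = (0, 0, 0, 1)^T, error position = 1, corrected codeword c = 110010110011010

Compute s = H r^T mod 2 one row at a time:
  s_1 = 1 + 0 + 0 + 1 + 1 + 0 + 1 + 0 = 4 ≡ 0 (mod 2).
  s_2 = 0 + 1 + 0 + 1 + 1 + 0 + 1 + 0 = 4 ≡ 0 (mod 2).
  s_3 = 1 + 0 + 0 + 1 + 0 + 1 + 1 + 0 = 4 ≡ 0 (mod 2).
  s_4 = 0 + 0 + 1 + 1 + 0 + 1 + 0 + 0 = 3 ≡ 1 (mod 2).
s = (0, 0, 0, 1)^T — this equals column 1 of H (binary 0001), so error is at position 1.
Correct: flip bit 1 of r = 010010110011010 to get c = 110010110011010.


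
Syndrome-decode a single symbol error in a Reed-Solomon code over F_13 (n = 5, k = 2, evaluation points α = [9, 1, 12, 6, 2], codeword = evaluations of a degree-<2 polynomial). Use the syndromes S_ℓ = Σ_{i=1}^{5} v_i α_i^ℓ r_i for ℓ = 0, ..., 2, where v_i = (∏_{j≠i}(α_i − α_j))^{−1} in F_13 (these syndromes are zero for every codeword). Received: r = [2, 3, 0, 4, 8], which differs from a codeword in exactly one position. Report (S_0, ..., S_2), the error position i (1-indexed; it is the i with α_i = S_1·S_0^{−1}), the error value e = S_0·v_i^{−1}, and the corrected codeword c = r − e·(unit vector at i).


S = (6, 12, 11), error at position 5, error magnitude e = 10, c = [2, 3, 0, 4, 11].

Step 1: column multipliers v_i = (∏_{j≠i}(α_i − α_j))^{−1} mod 13.
  i = 1 (α = 9): (9−1)(9−12)(9−6)(9−2) = 8·(−3)·3·7 = −504 ≡ 3, so v_1 = 3^{−1} = 9 (mod 13).
  i = 2 (α = 1): (1−9)(1−12)(1−6)(1−2) = (−8)·(−11)·(−5)·(−1) = 440 ≡ 11, so v_2 = 11^{−1} = 6 (mod 13).
  i = 3 (α = 12): (12−9)(12−1)(12−6)(12−2) = 3·11·6·10 = 1980 ≡ 4, so v_3 = 4^{−1} = 10 (mod 13).
  i = 4 (α = 6): (6−9)(6−1)(6−12)(6−2) = (−3)·5·(−6)·4 = 360 ≡ 9, so v_4 = 9^{−1} = 3 (mod 13).
  i = 5 (α = 2): (2−9)(2−1)(2−12)(2−6) = (−7)·1·(−10)·(−4) = −280 ≡ 6, so v_5 = 6^{−1} = 11 (mod 13).
  v = [9, 6, 10, 3, 11].
Step 2: syndromes of r = [2, 3, 0, 4, 8] (all sums mod 13).
  S_0 = Σ v_i r_i = 9·2 + 6·3 + 10·0 + 3·4 + 11·8 = 136 ≡ 6.
  S_1 = Σ v_i α_i r_i = 9·9·2 + 6·1·3 + 10·12·0 + 3·6·4 + 11·2·8 = 428 ≡ 12.
  α_i^2 mod 13 = [3, 1, 1, 10, 4].
  S_2 = Σ v_i α_i^2 r_i = 9·3·2 + 6·1·3 + 10·1·0 + 3·10·4 + 11·4·8 = 544 ≡ 11.
  S = (6, 12, 11) ≠ 0, so r is not a codeword (an error is present).
Step 3: locate the error. For a single error e at position i, S_ℓ = v_i·e·α_i^ℓ, so α_err = S_1/S_0.
  S_0^{−1} = 6^{−1} = 11 (mod 13), so α_err = 12·11 = 132 ≡ 2 = α_5. Error position i = 5.
  Consistency check: S_2/S_1 = 11·12 = 132 ≡ 2 = α_err ✓ (single-error assumption holds).
Step 4: error magnitude e = S_0/v_5 = S_0·∏_{j≠5}(α_5 − α_j) = 6·6 = 36 ≡ 10 (mod 13).
Step 5: correct position 5: c_5 = r_5 − e = 8 − 10 ≡ 11 (mod 13). Hence c = [2, 3, 0, 4, 11].
  Check: interpolating c through the α_i gives m(x) = 8 + 8·x (degree < 2) with m(α_i) = c_i for every i, so c is indeed a codeword.


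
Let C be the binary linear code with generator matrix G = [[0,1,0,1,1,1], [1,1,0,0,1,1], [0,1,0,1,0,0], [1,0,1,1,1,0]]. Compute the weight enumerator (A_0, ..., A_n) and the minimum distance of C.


Weight distribution: A_0 = 1, A_2 = 6, A_4 = 9. Minimum distance d = 2.

Enumerate all 2^4 = 16 messages m ∈ F_2^4.
For each, compute codeword c = mG in F_2^6, then tally its weight.
  m = 0000 → c = 000000, weight = 0.
  m = 1000 → c = 010111, weight = 4.
  m = 0100 → c = 110011, weight = 4.
  m = 1100 → c = 100100, weight = 2.
  m = 0010 → c = 010100, weight = 2.
  m = 1010 → c = 000011, weight = 2.
  m = 0110 → c = 100111, weight = 4.
  m = 1110 → c = 110000, weight = 2.
  m = 0001 → c = 101110, weight = 4.
  m = 1001 → c = 111001, weight = 4.
  m = 0101 → c = 011101, weight = 4.
  m = 1101 → c = 001010, weight = 2.
  m = 0011 → c = 111010, weight = 4.
  m = 1011 → c = 101101, weight = 4.
  m = 0111 → c = 001001, weight = 2.
  m = 1111 → c = 011110, weight = 4.
Tally weights:
  weight 0: 1 codewords.
  weight 2: 6 codewords.
  weight 4: 9 codewords.
Minimum distance d = smallest w > 0 with A_w > 0 = 2.
Sanity: Σ A_w = 16 = 2^4 = 16 ✓.


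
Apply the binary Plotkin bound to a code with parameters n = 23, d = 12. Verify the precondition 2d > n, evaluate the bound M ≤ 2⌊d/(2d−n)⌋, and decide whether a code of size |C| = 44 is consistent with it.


Plotkin bound M ≤ 24; given |C| = 44 > bound (violated).

Check applicability: 2d = 24, n = 23.
2d − n = 1 > 0, so Plotkin applies.
Compute d/(2d−n) = 12/1 ≈ 12.0000.
⌊d/(2d−n)⌋ = 12.
Plotkin bound: M ≤ 2·12 = 24.
Given |C| = 44, check: VIOLATED.
This |C| is above the Plotkin bound, so no binary code with n = 23, d = 12 and 44 codewords exists.


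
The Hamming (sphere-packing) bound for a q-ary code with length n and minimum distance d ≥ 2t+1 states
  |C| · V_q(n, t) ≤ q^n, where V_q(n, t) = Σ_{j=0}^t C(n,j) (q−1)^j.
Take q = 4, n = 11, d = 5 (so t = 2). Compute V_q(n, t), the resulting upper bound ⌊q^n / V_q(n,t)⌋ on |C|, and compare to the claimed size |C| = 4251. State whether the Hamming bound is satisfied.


V_q(n, t) = 529, q^n = 4194304, Hamming bound = 7928, |C| = 4251 ≤ bound (satisfied).

Step 1: Compute V_q(n, t) = Σ_{j=0}^2 C(n, j) (q−1)^j.
  j = 0: C(11,0)·(3)^0 = 1·1 = 1.
  j = 1: C(11,1)·(3)^1 = 11·3 = 33.
  j = 2: C(11,2)·(3)^2 = 55·9 = 495.
  V_q(n, t) = 1 + 33 + 495 = 529.
Step 2: q^n = 4^11 = 4194304.
Step 3: Hamming bound ⌊q^n / V_q(n,t)⌋ = ⌊4194304/529⌋ = 7928.
Step 4: Compare |C| = 4251 to 7928: satisfied.
The claimed |C| lies below the Hamming bound.


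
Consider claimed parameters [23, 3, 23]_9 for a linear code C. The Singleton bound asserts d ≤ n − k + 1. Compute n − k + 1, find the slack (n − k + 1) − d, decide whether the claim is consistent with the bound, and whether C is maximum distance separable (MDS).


Singleton RHS = n − k + 1 = 21, slack = -2, bound violated (no such code; not MDS).

Singleton bound: d ≤ n − k + 1.
Here n = 23, k = 3, so n − k + 1 = 21.
Given d = 23, check d ≤ 21: NO.
Slack = (n − k + 1) − d = -2.
The slack is negative: d = 23 exceeds n − k + 1 = 21 by 2, so the Singleton bound is violated and no linear [23, 3, 23]_9 code can exist. In particular it is not MDS (MDS requires d = n − k + 1 exactly).
Description: the claimed parameters are [23, 3, 23]_9; such a code would be impossible (violates the Singleton bound).


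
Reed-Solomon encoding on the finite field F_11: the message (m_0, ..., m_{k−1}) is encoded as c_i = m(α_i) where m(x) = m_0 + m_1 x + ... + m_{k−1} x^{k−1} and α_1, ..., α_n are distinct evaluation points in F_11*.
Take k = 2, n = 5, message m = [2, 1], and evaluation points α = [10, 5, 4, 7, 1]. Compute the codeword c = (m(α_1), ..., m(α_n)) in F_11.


c = [1, 7, 6, 9, 3]

Message polynomial: m(x) = 2 + 1·x (mod 11).
For each evaluation point α_i, compute m(α_i) mod 11:
  α_1 = 10: Horner steps 1 → 1, so m(10) = 1.
  α_2 = 5: Horner steps 1 → 7, so m(5) = 7.
  α_3 = 4: Horner steps 1 → 6, so m(4) = 6.
  α_4 = 7: Horner steps 1 → 9, so m(7) = 9.
  α_5 = 1: Horner steps 1 → 3, so m(1) = 3.
Codeword c = [1, 7, 6, 9, 3] ∈ F_11^5.


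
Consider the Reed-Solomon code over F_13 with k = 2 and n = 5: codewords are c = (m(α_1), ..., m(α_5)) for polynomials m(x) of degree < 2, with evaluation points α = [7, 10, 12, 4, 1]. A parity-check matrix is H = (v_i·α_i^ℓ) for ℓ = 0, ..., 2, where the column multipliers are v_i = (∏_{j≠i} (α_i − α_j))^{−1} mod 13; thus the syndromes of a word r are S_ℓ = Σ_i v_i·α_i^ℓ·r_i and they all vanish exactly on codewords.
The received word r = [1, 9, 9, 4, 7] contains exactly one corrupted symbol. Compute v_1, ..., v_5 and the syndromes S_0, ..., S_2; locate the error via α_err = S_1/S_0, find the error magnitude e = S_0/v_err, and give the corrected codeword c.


S = (11, 6, 8), error at position 2, error magnitude e = 11, c = [1, 11, 9, 4, 7].

Step 1: column multipliers v_i = (∏_{j≠i}(α_i − α_j))^{−1} mod 13.
  i = 1 (α = 7): (7−10)(7−12)(7−4)(7−1) = (−3)·(−5)·3·6 = 270 ≡ 10, so v_1 = 10^{−1} = 4 (mod 13).
  i = 2 (α = 10): (10−7)(10−12)(10−4)(10−1) = 3·(−2)·6·9 = −324 ≡ 1, so v_2 = 1^{−1} = 1 (mod 13).
  i = 3 (α = 12): (12−7)(12−10)(12−4)(12−1) = 5·2·8·11 = 880 ≡ 9, so v_3 = 9^{−1} = 3 (mod 13).
  i = 4 (α = 4): (4−7)(4−10)(4−12)(4−1) = (−3)·(−6)·(−8)·3 = −432 ≡ 10, so v_4 = 10^{−1} = 4 (mod 13).
  i = 5 (α = 1): (1−7)(1−10)(1−12)(1−4) = (−6)·(−9)·(−11)·(−3) = 1782 ≡ 1, so v_5 = 1^{−1} = 1 (mod 13).
  v = [4, 1, 3, 4, 1].
Step 2: syndromes of r = [1, 9, 9, 4, 7] (all sums mod 13).
  S_0 = Σ v_i r_i = 4·1 + 1·9 + 3·9 + 4·4 + 1·7 = 63 ≡ 11.
  S_1 = Σ v_i α_i r_i = 4·7·1 + 1·10·9 + 3·12·9 + 4·4·4 + 1·1·7 = 513 ≡ 6.
  α_i^2 mod 13 = [10, 9, 1, 3, 1].
  S_2 = Σ v_i α_i^2 r_i = 4·10·1 + 1·9·9 + 3·1·9 + 4·3·4 + 1·1·7 = 203 ≡ 8.
  S = (11, 6, 8) ≠ 0, so r is not a codeword (an error is present).
Step 3: locate the error. For a single error e at position i, S_ℓ = v_i·e·α_i^ℓ, so α_err = S_1/S_0.
  S_0^{−1} = 11^{−1} = 6 (mod 13), so α_err = 6·6 = 36 ≡ 10 = α_2. Error position i = 2.
  Consistency check: S_2/S_1 = 8·11 = 88 ≡ 10 = α_err ✓ (single-error assumption holds).
Step 4: error magnitude e = S_0/v_2 = S_0·∏_{j≠2}(α_2 − α_j) = 11·1 = 11 ≡ 11 (mod 13).
Step 5: correct position 2: c_2 = r_2 − e = 9 − 11 ≡ 11 (mod 13). Hence c = [1, 11, 9, 4, 7].
  Check: interpolating c through the α_i gives m(x) = 8 + 12·x (degree < 2) with m(α_i) = c_i for every i, so c is indeed a codeword.


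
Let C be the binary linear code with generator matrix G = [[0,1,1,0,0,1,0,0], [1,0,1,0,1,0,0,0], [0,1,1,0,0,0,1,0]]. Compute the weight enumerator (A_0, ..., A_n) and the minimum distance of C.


Weight distribution: A_0 = 1, A_2 = 1, A_3 = 3, A_4 = 2, A_5 = 1. Minimum distance d = 2.

Enumerate all 2^3 = 8 messages m ∈ F_2^3.
For each, compute codeword c = mG in F_2^8, then tally its weight.
  m = 000 → c = 00000000, weight = 0.
  m = 100 → c = 01100100, weight = 3.
  m = 010 → c = 10101000, weight = 3.
  m = 110 → c = 11001100, weight = 4.
  m = 001 → c = 01100010, weight = 3.
  m = 101 → c = 00000110, weight = 2.
  m = 011 → c = 11001010, weight = 4.
  m = 111 → c = 10101110, weight = 5.
Tally weights:
  weight 0: 1 codewords.
  weight 2: 1 codewords.
  weight 3: 3 codewords.
  weight 4: 2 codewords.
  weight 5: 1 codewords.
Minimum distance d = smallest w > 0 with A_w > 0 = 2.
Sanity: Σ A_w = 8 = 2^3 = 8 ✓.


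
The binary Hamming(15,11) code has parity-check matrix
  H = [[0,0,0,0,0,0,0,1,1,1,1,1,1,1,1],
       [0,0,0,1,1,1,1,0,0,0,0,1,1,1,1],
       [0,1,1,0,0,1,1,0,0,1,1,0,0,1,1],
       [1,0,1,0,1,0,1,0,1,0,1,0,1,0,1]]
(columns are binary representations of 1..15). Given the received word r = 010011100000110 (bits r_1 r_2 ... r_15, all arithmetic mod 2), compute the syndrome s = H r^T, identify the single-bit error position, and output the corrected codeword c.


s = (0, 1, 0, 1)^T, error position = 5, corrected codeword c = 010001100000110

Compute s = H r^T mod 2 one row at a time:
  s_1 = 0 + 0 + 0 + 0 + 0 + 1 + 1 + 0 = 2 ≡ 0 (mod 2).
  s_2 = 0 + 1 + 1 + 1 + 0 + 1 + 1 + 0 = 5 ≡ 1 (mod 2).
  s_3 = 1 + 0 + 1 + 1 + 0 + 0 + 1 + 0 = 4 ≡ 0 (mod 2).
  s_4 = 0 + 0 + 1 + 1 + 0 + 0 + 1 + 0 = 3 ≡ 1 (mod 2).
s = (0, 1, 0, 1)^T — this equals column 5 of H (binary 0101), so error is at position 5.
Correct: flip bit 5 of r = 010011100000110 to get c = 010001100000110.


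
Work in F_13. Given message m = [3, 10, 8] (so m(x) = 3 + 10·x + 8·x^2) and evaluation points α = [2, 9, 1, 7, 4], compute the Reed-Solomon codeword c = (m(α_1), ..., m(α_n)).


c = [3, 0, 8, 10, 2]

Message polynomial: m(x) = 3 + 10·x + 8·x^2 (mod 13).
For each evaluation point α_i, compute m(α_i) mod 13:
  α_1 = 2: Horner steps 8 → 0 → 3, so m(2) = 3.
  α_2 = 9: Horner steps 8 → 4 → 0, so m(9) = 0.
  α_3 = 1: Horner steps 8 → 5 → 8, so m(1) = 8.
  α_4 = 7: Horner steps 8 → 1 → 10, so m(7) = 10.
  α_5 = 4: Horner steps 8 → 3 → 2, so m(4) = 2.
Codeword c = [3, 0, 8, 10, 2] ∈ F_13^5.


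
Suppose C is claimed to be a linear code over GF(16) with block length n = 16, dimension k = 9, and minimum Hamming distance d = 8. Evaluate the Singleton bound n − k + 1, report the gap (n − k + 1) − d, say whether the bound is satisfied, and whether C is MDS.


Singleton RHS = n − k + 1 = 8, slack = 0, bound satisfied, MDS.

Singleton bound: d ≤ n − k + 1.
Here n = 16, k = 9, so n − k + 1 = 8.
Given d = 8, check d ≤ 8: YES.
Slack = (n − k + 1) − d = 0.
The code is MDS (slack = 0).
Description: the claimed parameters are [16, 9, 8]_16; such a code would be MDS (meets Singleton bound).


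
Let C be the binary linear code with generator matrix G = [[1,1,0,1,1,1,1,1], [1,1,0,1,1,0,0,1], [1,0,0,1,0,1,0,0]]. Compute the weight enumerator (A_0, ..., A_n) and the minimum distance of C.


Weight distribution: A_0 = 1, A_2 = 1, A_3 = 2, A_4 = 2, A_5 = 1, A_7 = 1. Minimum distance d = 2.

Enumerate all 2^3 = 8 messages m ∈ F_2^3.
For each, compute codeword c = mG in F_2^8, then tally its weight.
  m = 000 → c = 00000000, weight = 0.
  m = 100 → c = 11011111, weight = 7.
  m = 010 → c = 11011001, weight = 5.
  m = 110 → c = 00000110, weight = 2.
  m = 001 → c = 10010100, weight = 3.
  m = 101 → c = 01001011, weight = 4.
  m = 011 → c = 01001101, weight = 4.
  m = 111 → c = 10010010, weight = 3.
Tally weights:
  weight 0: 1 codewords.
  weight 2: 1 codewords.
  weight 3: 2 codewords.
  weight 4: 2 codewords.
  weight 5: 1 codewords.
  weight 7: 1 codewords.
Minimum distance d = smallest w > 0 with A_w > 0 = 2.
Sanity: Σ A_w = 8 = 2^3 = 8 ✓.


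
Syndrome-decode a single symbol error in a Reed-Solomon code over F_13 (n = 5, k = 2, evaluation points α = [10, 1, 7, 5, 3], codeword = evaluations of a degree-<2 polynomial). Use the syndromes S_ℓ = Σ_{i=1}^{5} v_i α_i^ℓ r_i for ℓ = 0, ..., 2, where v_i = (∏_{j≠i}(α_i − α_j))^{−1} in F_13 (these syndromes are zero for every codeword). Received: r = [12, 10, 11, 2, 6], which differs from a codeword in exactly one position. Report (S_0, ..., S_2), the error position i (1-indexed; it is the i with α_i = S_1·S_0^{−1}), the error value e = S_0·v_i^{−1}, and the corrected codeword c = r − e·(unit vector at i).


S = (8, 2, 7), error at position 1, error magnitude e = 7, c = [5, 10, 11, 2, 6].

Step 1: column multipliers v_i = (∏_{j≠i}(α_i − α_j))^{−1} mod 13.
  i = 1 (α = 10): (10−1)(10−7)(10−5)(10−3) = 9·3·5·7 = 945 ≡ 9, so v_1 = 9^{−1} = 3 (mod 13).
  i = 2 (α = 1): (1−10)(1−7)(1−5)(1−3) = (−9)·(−6)·(−4)·(−2) = 432 ≡ 3, so v_2 = 3^{−1} = 9 (mod 13).
  i = 3 (α = 7): (7−10)(7−1)(7−5)(7−3) = (−3)·6·2·4 = −144 ≡ 12, so v_3 = 12^{−1} = 12 (mod 13).
  i = 4 (α = 5): (5−10)(5−1)(5−7)(5−3) = (−5)·4·(−2)·2 = 80 ≡ 2, so v_4 = 2^{−1} = 7 (mod 13).
  i = 5 (α = 3): (3−10)(3−1)(3−7)(3−5) = (−7)·2·(−4)·(−2) = −112 ≡ 5, so v_5 = 5^{−1} = 8 (mod 13).
  v = [3, 9, 12, 7, 8].
Step 2: syndromes of r = [12, 10, 11, 2, 6] (all sums mod 13).
  S_0 = Σ v_i r_i = 3·12 + 9·10 + 12·11 + 7·2 + 8·6 = 320 ≡ 8.
  S_1 = Σ v_i α_i r_i = 3·10·12 + 9·1·10 + 12·7·11 + 7·5·2 + 8·3·6 = 1588 ≡ 2.
  α_i^2 mod 13 = [9, 1, 10, 12, 9].
  S_2 = Σ v_i α_i^2 r_i = 3·9·12 + 9·1·10 + 12·10·11 + 7·12·2 + 8·9·6 = 2334 ≡ 7.
  S = (8, 2, 7) ≠ 0, so r is not a codeword (an error is present).
Step 3: locate the error. For a single error e at position i, S_ℓ = v_i·e·α_i^ℓ, so α_err = S_1/S_0.
  S_0^{−1} = 8^{−1} = 5 (mod 13), so α_err = 2·5 = 10 ≡ 10 = α_1. Error position i = 1.
  Consistency check: S_2/S_1 = 7·7 = 49 ≡ 10 = α_err ✓ (single-error assumption holds).
Step 4: error magnitude e = S_0/v_1 = S_0·∏_{j≠1}(α_1 − α_j) = 8·9 = 72 ≡ 7 (mod 13).
Step 5: correct position 1: c_1 = r_1 − e = 12 − 7 ≡ 5 (mod 13). Hence c = [5, 10, 11, 2, 6].
  Check: interpolating c through the α_i gives m(x) = 12 + 11·x (degree < 2) with m(α_i) = c_i for every i, so c is indeed a codeword.


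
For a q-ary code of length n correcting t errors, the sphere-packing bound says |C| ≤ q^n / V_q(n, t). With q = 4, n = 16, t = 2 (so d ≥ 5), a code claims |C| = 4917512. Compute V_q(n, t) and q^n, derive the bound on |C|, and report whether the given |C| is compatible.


V_q(n, t) = 1129, q^n = 4294967296, Hamming bound = 3804222, |C| = 4917512 > bound (violated).

Step 1: Compute V_q(n, t) = Σ_{j=0}^2 C(n, j) (q−1)^j.
  j = 0: C(16,0)·(3)^0 = 1·1 = 1.
  j = 1: C(16,1)·(3)^1 = 16·3 = 48.
  j = 2: C(16,2)·(3)^2 = 120·9 = 1080.
  V_q(n, t) = 1 + 48 + 1080 = 1129.
Step 2: q^n = 4^16 = 4294967296.
Step 3: Hamming bound ⌊q^n / V_q(n,t)⌋ = ⌊4294967296/1129⌋ = 3804222.
Step 4: Compare |C| = 4917512 to 3804222: violated.
The claimed |C| lies above the Hamming bound, so no 4-ary code of length 16 with d ≥ 5 can have 4917512 codewords.


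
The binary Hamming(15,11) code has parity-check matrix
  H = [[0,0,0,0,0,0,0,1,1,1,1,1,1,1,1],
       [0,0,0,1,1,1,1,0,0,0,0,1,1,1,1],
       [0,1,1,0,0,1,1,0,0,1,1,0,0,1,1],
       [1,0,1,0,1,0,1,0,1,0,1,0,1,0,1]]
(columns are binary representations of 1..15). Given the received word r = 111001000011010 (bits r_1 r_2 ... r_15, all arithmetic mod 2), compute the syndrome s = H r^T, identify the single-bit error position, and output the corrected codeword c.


s = (1, 1, 1, 1)^T, error position = 15, corrected codeword c = 111001000011011

Compute s = H r^T mod 2 one row at a time:
  s_1 = 0 + 0 + 0 + 1 + 1 + 0 + 1 + 0 = 3 ≡ 1 (mod 2).
  s_2 = 0 + 0 + 1 + 0 + 1 + 0 + 1 + 0 = 3 ≡ 1 (mod 2).
  s_3 = 1 + 1 + 1 + 0 + 0 + 1 + 1 + 0 = 5 ≡ 1 (mod 2).
  s_4 = 1 + 1 + 0 + 0 + 0 + 1 + 0 + 0 = 3 ≡ 1 (mod 2).
s = (1, 1, 1, 1)^T — this equals column 15 of H (binary 1111), so error is at position 15.
Correct: flip bit 15 of r = 111001000011010 to get c = 111001000011011.


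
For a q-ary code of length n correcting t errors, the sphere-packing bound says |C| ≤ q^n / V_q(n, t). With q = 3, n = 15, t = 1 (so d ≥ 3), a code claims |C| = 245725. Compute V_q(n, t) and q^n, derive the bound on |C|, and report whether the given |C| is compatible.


V_q(n, t) = 31, q^n = 14348907, Hamming bound = 462867, |C| = 245725 ≤ bound (satisfied).

Step 1: Compute V_q(n, t) = Σ_{j=0}^1 C(n, j) (q−1)^j.
  j = 0: C(15,0)·(2)^0 = 1·1 = 1.
  j = 1: C(15,1)·(2)^1 = 15·2 = 30.
  V_q(n, t) = 1 + 30 = 31.
Step 2: q^n = 3^15 = 14348907.
Step 3: Hamming bound ⌊q^n / V_q(n,t)⌋ = ⌊14348907/31⌋ = 462867.
Step 4: Compare |C| = 245725 to 462867: satisfied.
The claimed |C| lies below the Hamming bound.


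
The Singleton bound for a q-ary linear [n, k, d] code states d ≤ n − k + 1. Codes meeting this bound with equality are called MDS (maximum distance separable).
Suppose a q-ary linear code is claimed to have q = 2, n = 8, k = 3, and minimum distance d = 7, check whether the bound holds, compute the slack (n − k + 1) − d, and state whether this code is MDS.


Singleton RHS = n − k + 1 = 6, slack = -1, bound violated (no such code; not MDS).

Singleton bound: d ≤ n − k + 1.
Here n = 8, k = 3, so n − k + 1 = 6.
Given d = 7, check d ≤ 6: NO.
Slack = (n − k + 1) − d = -1.
The slack is negative: d = 7 exceeds n − k + 1 = 6 by 1, so the Singleton bound is violated and no linear [8, 3, 7]_2 code can exist. In particular it is not MDS (MDS requires d = n − k + 1 exactly).
Description: the claimed parameters are [8, 3, 7]_2; such a code would be impossible (violates the Singleton bound).


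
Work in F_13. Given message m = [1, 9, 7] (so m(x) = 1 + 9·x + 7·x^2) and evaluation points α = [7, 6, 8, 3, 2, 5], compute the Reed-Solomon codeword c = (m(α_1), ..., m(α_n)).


c = [4, 8, 1, 0, 8, 0]

Message polynomial: m(x) = 1 + 9·x + 7·x^2 (mod 13).
For each evaluation point α_i, compute m(α_i) mod 13:
  α_1 = 7: Horner steps 7 → 6 → 4, so m(7) = 4.
  α_2 = 6: Horner steps 7 → 12 → 8, so m(6) = 8.
  α_3 = 8: Horner steps 7 → 0 → 1, so m(8) = 1.
  α_4 = 3: Horner steps 7 → 4 → 0, so m(3) = 0.
  α_5 = 2: Horner steps 7 → 10 → 8, so m(2) = 8.
  α_6 = 5: Horner steps 7 → 5 → 0, so m(5) = 0.
Codeword c = [4, 8, 1, 0, 8, 0] ∈ F_13^6.


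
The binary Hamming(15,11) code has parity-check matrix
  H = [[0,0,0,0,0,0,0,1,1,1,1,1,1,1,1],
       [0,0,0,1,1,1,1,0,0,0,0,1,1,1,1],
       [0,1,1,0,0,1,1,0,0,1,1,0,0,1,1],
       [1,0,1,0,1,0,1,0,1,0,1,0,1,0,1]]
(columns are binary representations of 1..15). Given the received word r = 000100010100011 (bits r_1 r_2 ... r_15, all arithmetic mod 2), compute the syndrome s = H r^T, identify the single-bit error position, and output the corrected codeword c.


s = (0, 1, 1, 1)^T, error position = 7, corrected codeword c = 000100110100011

Compute s = H r^T mod 2 one row at a time:
  s_1 = 1 + 0 + 1 + 0 + 0 + 0 + 1 + 1 = 4 ≡ 0 (mod 2).
  s_2 = 1 + 0 + 0 + 0 + 0 + 0 + 1 + 1 = 3 ≡ 1 (mod 2).
  s_3 = 0 + 0 + 0 + 0 + 1 + 0 + 1 + 1 = 3 ≡ 1 (mod 2).
  s_4 = 0 + 0 + 0 + 0 + 0 + 0 + 0 + 1 = 1 ≡ 1 (mod 2).
s = (0, 1, 1, 1)^T — this equals column 7 of H (binary 0111), so error is at position 7.
Correct: flip bit 7 of r = 000100010100011 to get c = 000100110100011.


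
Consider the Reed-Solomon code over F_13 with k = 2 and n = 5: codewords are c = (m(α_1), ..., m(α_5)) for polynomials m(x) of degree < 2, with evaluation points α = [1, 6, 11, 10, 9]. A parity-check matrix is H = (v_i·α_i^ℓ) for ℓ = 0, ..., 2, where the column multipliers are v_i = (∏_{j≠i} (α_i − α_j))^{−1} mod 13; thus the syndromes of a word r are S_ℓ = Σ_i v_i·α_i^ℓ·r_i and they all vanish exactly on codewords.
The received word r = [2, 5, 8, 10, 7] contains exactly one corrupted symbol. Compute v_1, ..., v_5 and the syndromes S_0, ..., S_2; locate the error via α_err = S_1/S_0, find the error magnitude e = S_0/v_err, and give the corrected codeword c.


S = (11, 8, 7), error at position 5, error magnitude e = 8, c = [2, 5, 8, 10, 12].

Step 1: column multipliers v_i = (∏_{j≠i}(α_i − α_j))^{−1} mod 13.
  i = 1 (α = 1): (1−6)(1−11)(1−10)(1−9) = (−5)·(−10)·(−9)·(−8) = 3600 ≡ 12, so v_1 = 12^{−1} = 12 (mod 13).
  i = 2 (α = 6): (6−1)(6−11)(6−10)(6−9) = 5·(−5)·(−4)·(−3) = −300 ≡ 12, so v_2 = 12^{−1} = 12 (mod 13).
  i = 3 (α = 11): (11−1)(11−6)(11−10)(11−9) = 10·5·1·2 = 100 ≡ 9, so v_3 = 9^{−1} = 3 (mod 13).
  i = 4 (α = 10): (10−1)(10−6)(10−11)(10−9) = 9·4·(−1)·1 = −36 ≡ 3, so v_4 = 3^{−1} = 9 (mod 13).
  i = 5 (α = 9): (9−1)(9−6)(9−11)(9−10) = 8·3·(−2)·(−1) = 48 ≡ 9, so v_5 = 9^{−1} = 3 (mod 13).
  v = [12, 12, 3, 9, 3].
Step 2: syndromes of r = [2, 5, 8, 10, 7] (all sums mod 13).
  S_0 = Σ v_i r_i = 12·2 + 12·5 + 3·8 + 9·10 + 3·7 = 219 ≡ 11.
  S_1 = Σ v_i α_i r_i = 12·1·2 + 12·6·5 + 3·11·8 + 9·10·10 + 3·9·7 = 1737 ≡ 8.
  α_i^2 mod 13 = [1, 10, 4, 9, 3].
  S_2 = Σ v_i α_i^2 r_i = 12·1·2 + 12·10·5 + 3·4·8 + 9·9·10 + 3·3·7 = 1593 ≡ 7.
  S = (11, 8, 7) ≠ 0, so r is not a codeword (an error is present).
Step 3: locate the error. For a single error e at position i, S_ℓ = v_i·e·α_i^ℓ, so α_err = S_1/S_0.
  S_0^{−1} = 11^{−1} = 6 (mod 13), so α_err = 8·6 = 48 ≡ 9 = α_5. Error position i = 5.
  Consistency check: S_2/S_1 = 7·5 = 35 ≡ 9 = α_err ✓ (single-error assumption holds).
Step 4: error magnitude e = S_0/v_5 = S_0·∏_{j≠5}(α_5 − α_j) = 11·9 = 99 ≡ 8 (mod 13).
Step 5: correct position 5: c_5 = r_5 − e = 7 − 8 ≡ 12 (mod 13). Hence c = [2, 5, 8, 10, 12].
  Check: interpolating c through the α_i gives m(x) = 4 + 11·x (degree < 2) with m(α_i) = c_i for every i, so c is indeed a codeword.
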